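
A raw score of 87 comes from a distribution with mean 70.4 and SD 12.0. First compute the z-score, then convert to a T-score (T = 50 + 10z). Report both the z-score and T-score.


z = (X - mean) / SD = (87 - 70.4) / 12.0
z = 16.6 / 12.0
z = 1.3833
T-score = T = 50 + 10z
Carry z at full precision (z = 16.6 / 12.0) into the conversion:
T-score = 50 + 10 * (16.6 / 12.0) = 50 + 166 / 12.0
T-score = 50 + 13.8333
T-score = 63.8333

63.8333


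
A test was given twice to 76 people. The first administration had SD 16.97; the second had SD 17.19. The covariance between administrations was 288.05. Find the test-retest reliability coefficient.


r = cov(X,Y) / (SD_X * SD_Y)
r = 288.05 / (16.97 * 17.19)
r = 288.05 / 291.7143
r = 0.9874

0.9874


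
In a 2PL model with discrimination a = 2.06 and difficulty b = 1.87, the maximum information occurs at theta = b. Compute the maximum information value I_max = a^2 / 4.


For 2PL, max info at theta = b = 1.87
I_max = a^2 / 4 = 2.06^2 / 4
= 4.2436 / 4
I_max = 1.0609

1.0609


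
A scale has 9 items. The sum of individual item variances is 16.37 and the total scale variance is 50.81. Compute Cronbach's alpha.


alpha = (k/(k-1)) * (1 - sum(si^2)/s_total^2)
= (9/8) * (1 - 16.37/50.81)
alpha = 0.7625

0.7625


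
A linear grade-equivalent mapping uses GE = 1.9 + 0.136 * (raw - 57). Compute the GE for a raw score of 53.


raw - median = 53 - 57 = -4
slope * diff = 0.136 * -4 = -0.544
GE = 1.9 + -0.544
GE = 1.356

1.356


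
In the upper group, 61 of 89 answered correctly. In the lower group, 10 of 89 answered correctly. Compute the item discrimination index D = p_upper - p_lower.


p_upper = 61/89 = 0.6854
p_lower = 10/89 = 0.1124
D = 0.6854 - 0.1124 = 0.573

0.573


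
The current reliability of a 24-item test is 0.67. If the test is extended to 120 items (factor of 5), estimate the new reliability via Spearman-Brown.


r_new = (n * rxx) / (1 + (n-1) * rxx)
r_new = (5 * 0.67) / (1 + 4 * 0.67)
r_new = 3.35 / 3.68
r_new = 0.9103

0.9103


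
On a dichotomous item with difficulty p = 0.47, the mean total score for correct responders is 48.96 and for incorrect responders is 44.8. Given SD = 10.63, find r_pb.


q = 1 - p = 0.53
rpb = ((M1 - M0) / SD) * sqrt(p * q)
rpb = ((48.96 - 44.8) / 10.63) * sqrt(0.47 * 0.53)
rpb = 0.1953

0.1953


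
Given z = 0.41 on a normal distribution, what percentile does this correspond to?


CDF(z) = 0.5 * (1 + erf(z/sqrt(2)))
erf(0.2899) = 0.3182
CDF = 0.6591
Percentile rank = 0.6591 * 100 = 65.91

65.91


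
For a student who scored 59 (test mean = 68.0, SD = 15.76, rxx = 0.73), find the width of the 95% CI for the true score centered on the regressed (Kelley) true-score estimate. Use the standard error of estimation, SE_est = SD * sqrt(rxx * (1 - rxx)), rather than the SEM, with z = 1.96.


True score estimate = 0.73*59 + 0.27*68.0 = 61.43
SE_est = SD * sqrt(rxx * (1 - rxx)) = 15.76 * sqrt(0.73 * 0.27) = 15.76 * sqrt(0.1971) = 6.996801
CI = T_est +/- z * SE_est, so width = 2 * z * SE_est = 2 * 1.96 * 6.996801
Width = 27.4275

27.4275


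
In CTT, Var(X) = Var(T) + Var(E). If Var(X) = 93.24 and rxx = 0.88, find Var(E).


var_true = rxx * var_obs = 0.88 * 93.24 = 82.0512
var_error = var_obs - var_true
var_error = 93.24 - 82.0512
var_error = 11.1888

11.1888


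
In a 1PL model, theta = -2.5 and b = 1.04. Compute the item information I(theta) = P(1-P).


P = 1/(1+exp(-(-2.5-1.04))) = 0.0282
I = P*(1-P) = 0.0282 * 0.9718
I = 0.0274

0.0274


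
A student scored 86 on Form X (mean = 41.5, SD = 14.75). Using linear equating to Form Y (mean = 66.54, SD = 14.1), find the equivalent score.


slope = SD_Y / SD_X = 14.1 / 14.75 ~ 0.9559
intercept = mean_Y - slope * mean_X = 66.54 - (14.1 / 14.75) * 41.5 ~ 26.8688
Y = slope * X + intercept. To avoid rounding drift from the rounded slope/intercept, evaluate the equivalent form Y = mean_Y + SD_Y * (X - mean_X) / SD_X at full precision:
Y = 66.54 + 14.1 * (86 - 41.5) / 14.75
Y = 66.54 + 14.1 * 44.5 / 14.75
Y = 66.54 + 627.45 / 14.75
Y = 66.54 + 42.539
Y = 109.079

109.079


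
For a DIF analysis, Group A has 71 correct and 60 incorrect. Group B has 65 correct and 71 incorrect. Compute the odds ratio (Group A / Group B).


Odds_A = 71/60 = 1.1833
Odds_B = 65/71 = 0.9155
OR = Odds_A / Odds_B = 1.1833 / 0.9155
Exactly, OR = (71 * 71) / (60 * 65) = 5041 / 3900
OR = 1.2926

1.2926


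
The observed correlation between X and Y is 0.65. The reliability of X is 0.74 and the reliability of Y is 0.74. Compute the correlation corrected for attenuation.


r_corrected = rxy / sqrt(rxx * ryy)
= 0.65 / sqrt(0.74 * 0.74)
= 0.65 / sqrt(0.5476)
= 0.65 / 0.74
r_corrected = 0.8784

0.8784


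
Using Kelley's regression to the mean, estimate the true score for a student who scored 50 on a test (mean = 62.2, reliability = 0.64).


T_est = rxx * X + (1 - rxx) * mean
T_est = 0.64 * 50 + 0.36 * 62.2
T_est = 32.0 + 22.392
T_est = 54.392

54.392


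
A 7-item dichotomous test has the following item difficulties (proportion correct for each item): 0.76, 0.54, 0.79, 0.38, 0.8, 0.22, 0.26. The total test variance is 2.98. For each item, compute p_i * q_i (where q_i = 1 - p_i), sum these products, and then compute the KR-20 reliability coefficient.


For each item, compute p_i * q_i:
  Item 1: 0.76 * 0.24 = 0.1824
  Item 2: 0.54 * 0.46 = 0.2484
  Item 3: 0.79 * 0.21 = 0.1659
  Item 4: 0.38 * 0.62 = 0.2356
  Item 5: 0.8 * 0.2 = 0.16
  Item 6: 0.22 * 0.78 = 0.1716
  Item 7: 0.26 * 0.74 = 0.1924
Sum(p_i * q_i) = 0.1824 + 0.2484 + 0.1659 + 0.2356 + 0.16 + 0.1716 + 0.1924 = 1.3563
KR-20 = (k/(k-1)) * (1 - Sum(p_i*q_i) / Var_total)
= (7/6) * (1 - 1.3563/2.98)
= 1.1667 * 0.5449
KR-20 = 0.6357

0.6357


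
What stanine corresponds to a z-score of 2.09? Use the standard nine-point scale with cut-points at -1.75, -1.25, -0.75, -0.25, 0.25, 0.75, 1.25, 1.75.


Stanine boundaries: [-1.75, -1.25, -0.75, -0.25, 0.25, 0.75, 1.25, 1.75]
z = 2.09
Check each boundary:
  z >= -1.75 -> could be stanine 2
  z >= -1.25 -> could be stanine 3
  z >= -0.75 -> could be stanine 4
  z >= -0.25 -> could be stanine 5
  z >= 0.25 -> could be stanine 6
  z >= 0.75 -> could be stanine 7
  z >= 1.25 -> could be stanine 8
  z >= 1.75 -> could be stanine 9
Highest qualifying boundary gives stanine = 9

9


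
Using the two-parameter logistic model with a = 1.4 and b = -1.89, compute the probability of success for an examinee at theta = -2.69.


a*(theta - b) = 1.4 * (-2.69 - -1.89) = -1.12
exp(--1.12) = 3.0649
P = 1 / (1 + 3.0649)
P = 0.246

0.246


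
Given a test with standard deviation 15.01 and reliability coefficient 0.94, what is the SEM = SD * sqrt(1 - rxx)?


SEM = SD * sqrt(1 - rxx)
SEM = 15.01 * sqrt(1 - 0.94)
SEM = 15.01 * sqrt(0.06) = 15.01 * 0.244949
SEM = 3.6767

3.6767


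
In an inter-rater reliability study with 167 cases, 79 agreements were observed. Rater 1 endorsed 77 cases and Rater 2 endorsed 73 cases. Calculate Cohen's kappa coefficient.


P_o = 79/167 = 0.473054
P_e = (77*73 + 90*94) / 27889 = 0.504894
kappa = (P_o - P_e) / (1 - P_e)
kappa = (0.473054 - 0.504894) / (1 - 0.504894)
kappa = -0.0643

-0.0643


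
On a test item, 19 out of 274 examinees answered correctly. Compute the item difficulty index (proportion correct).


Item difficulty p = number correct / total examinees
p = 19 / 274
p = 0.0693

0.0693


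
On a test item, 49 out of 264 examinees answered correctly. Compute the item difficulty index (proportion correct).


Item difficulty p = number correct / total examinees
p = 49 / 264
p = 0.1856

0.1856


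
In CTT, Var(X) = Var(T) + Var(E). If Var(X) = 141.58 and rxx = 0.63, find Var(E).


var_true = rxx * var_obs = 0.63 * 141.58 = 89.1954
var_error = var_obs - var_true
var_error = 141.58 - 89.1954
var_error = 52.3846

52.3846


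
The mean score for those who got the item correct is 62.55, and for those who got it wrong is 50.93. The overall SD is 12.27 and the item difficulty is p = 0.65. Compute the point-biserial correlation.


q = 1 - p = 0.35
rpb = ((M1 - M0) / SD) * sqrt(p * q)
rpb = ((62.55 - 50.93) / 12.27) * sqrt(0.65 * 0.35)
rpb = 0.4517

0.4517


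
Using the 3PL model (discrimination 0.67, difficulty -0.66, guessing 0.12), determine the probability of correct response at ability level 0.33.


logit = 0.67*(0.33 - -0.66) = 0.6633
P* = 1/(1 + exp(-0.6633)) = 0.66
P = 0.12 + (1 - 0.12) * 0.66
P = 0.7008

0.7008


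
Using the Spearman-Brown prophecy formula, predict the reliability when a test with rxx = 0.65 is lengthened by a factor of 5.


r_new = (n * rxx) / (1 + (n-1) * rxx)
r_new = (5 * 0.65) / (1 + 4 * 0.65)
r_new = 3.25 / 3.6
r_new = 0.9028

0.9028


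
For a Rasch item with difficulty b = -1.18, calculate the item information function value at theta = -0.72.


P = 1/(1+exp(-(-0.72--1.18))) = 0.613
I = P*(1-P) = 0.613 * 0.387
I = 0.2372

0.2372


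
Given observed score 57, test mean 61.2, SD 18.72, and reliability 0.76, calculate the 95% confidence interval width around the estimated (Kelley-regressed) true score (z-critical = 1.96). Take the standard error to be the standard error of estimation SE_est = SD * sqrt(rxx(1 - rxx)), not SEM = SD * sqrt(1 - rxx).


True score estimate = 0.76*57 + 0.24*61.2 = 58.008
SE_est = SD * sqrt(rxx * (1 - rxx)) = 18.72 * sqrt(0.76 * 0.24) = 18.72 * sqrt(0.1824) = 7.994996
CI = T_est +/- z * SE_est, so width = 2 * z * SE_est = 2 * 1.96 * 7.994996
Width = 31.3404

31.3404


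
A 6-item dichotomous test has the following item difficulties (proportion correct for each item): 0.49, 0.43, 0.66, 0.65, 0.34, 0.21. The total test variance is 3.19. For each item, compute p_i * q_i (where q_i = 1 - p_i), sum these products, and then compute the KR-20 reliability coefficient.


For each item, compute p_i * q_i:
  Item 1: 0.49 * 0.51 = 0.2499
  Item 2: 0.43 * 0.57 = 0.2451
  Item 3: 0.66 * 0.34 = 0.2244
  Item 4: 0.65 * 0.35 = 0.2275
  Item 5: 0.34 * 0.66 = 0.2244
  Item 6: 0.21 * 0.79 = 0.1659
Sum(p_i * q_i) = 0.2499 + 0.2451 + 0.2244 + 0.2275 + 0.2244 + 0.1659 = 1.3372
KR-20 = (k/(k-1)) * (1 - Sum(p_i*q_i) / Var_total)
= (6/5) * (1 - 1.3372/3.19)
= 1.2 * 0.5808
KR-20 = 0.697

0.697


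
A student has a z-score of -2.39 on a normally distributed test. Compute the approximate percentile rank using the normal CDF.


CDF(z) = 0.5 * (1 + erf(z/sqrt(2)))
erf(-1.69) = -0.9832
CDF = 0.0084
Percentile rank = 0.0084 * 100 = 0.84

0.84


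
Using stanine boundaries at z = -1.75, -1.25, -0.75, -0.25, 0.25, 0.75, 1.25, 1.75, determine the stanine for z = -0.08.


Stanine boundaries: [-1.75, -1.25, -0.75, -0.25, 0.25, 0.75, 1.25, 1.75]
z = -0.08
Check each boundary:
  z >= -1.75 -> could be stanine 2
  z >= -1.25 -> could be stanine 3
  z >= -0.75 -> could be stanine 4
  z >= -0.25 -> could be stanine 5
  z < 0.25
  z < 0.75
  z < 1.25
  z < 1.75
Highest qualifying boundary gives stanine = 5

5


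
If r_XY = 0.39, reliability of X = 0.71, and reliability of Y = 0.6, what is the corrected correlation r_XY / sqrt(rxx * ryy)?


r_corrected = rxy / sqrt(rxx * ryy)
= 0.39 / sqrt(0.71 * 0.6)
= 0.39 / sqrt(0.426)
= 0.39 / 0.652687
r_corrected = 0.5975

0.5975


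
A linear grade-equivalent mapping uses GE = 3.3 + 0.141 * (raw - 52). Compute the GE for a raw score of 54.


raw - median = 54 - 52 = 2
slope * diff = 0.141 * 2 = 0.282
GE = 3.3 + 0.282
GE = 3.582

3.582


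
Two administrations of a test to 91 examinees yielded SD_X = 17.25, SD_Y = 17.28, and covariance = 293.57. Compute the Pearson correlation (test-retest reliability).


r = cov(X,Y) / (SD_X * SD_Y)
r = 293.57 / (17.25 * 17.28)
r = 293.57 / 298.08
r = 0.9849

0.9849


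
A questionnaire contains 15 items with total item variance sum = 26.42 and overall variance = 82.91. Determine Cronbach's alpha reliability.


alpha = (k/(k-1)) * (1 - sum(si^2)/s_total^2)
= (15/14) * (1 - 26.42/82.91)
alpha = 0.73

0.73


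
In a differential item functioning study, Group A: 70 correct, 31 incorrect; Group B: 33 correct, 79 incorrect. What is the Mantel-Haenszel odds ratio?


Odds_A = 70/31 = 2.2581
Odds_B = 33/79 = 0.4177
OR = Odds_A / Odds_B = 2.2581 / 0.4177
Exactly, OR = (70 * 79) / (31 * 33) = 5530 / 1023
OR = 5.4057

5.4057


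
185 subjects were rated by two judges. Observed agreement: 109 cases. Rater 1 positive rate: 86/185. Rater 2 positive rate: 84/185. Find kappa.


P_o = 109/185 = 0.589189
P_e = (86*84 + 99*101) / 34225 = 0.503229
kappa = (P_o - P_e) / (1 - P_e)
kappa = (0.589189 - 0.503229) / (1 - 0.503229)
kappa = 0.173

0.173


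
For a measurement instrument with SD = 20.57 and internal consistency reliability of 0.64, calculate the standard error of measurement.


SEM = SD * sqrt(1 - rxx)
SEM = 20.57 * sqrt(1 - 0.64)
SEM = 20.57 * sqrt(0.36) = 20.57 * 0.6
SEM = 12.342

12.342


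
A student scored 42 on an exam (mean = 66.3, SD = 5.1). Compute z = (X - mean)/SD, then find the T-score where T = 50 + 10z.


z = (X - mean) / SD = (42 - 66.3) / 5.1
z = -24.3 / 5.1
z = -4.7647
T-score = T = 50 + 10z
Carry z at full precision (z = -24.3 / 5.1) into the conversion:
T-score = 50 + 10 * (-24.3 / 5.1) = 50 + -243 / 5.1
T-score = 50 + -47.6471
T-score = 2.3529

2.3529


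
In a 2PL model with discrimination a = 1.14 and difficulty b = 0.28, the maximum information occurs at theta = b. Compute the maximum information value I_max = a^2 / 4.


For 2PL, max info at theta = b = 0.28
I_max = a^2 / 4 = 1.14^2 / 4
= 1.2996 / 4
I_max = 0.3249

0.3249


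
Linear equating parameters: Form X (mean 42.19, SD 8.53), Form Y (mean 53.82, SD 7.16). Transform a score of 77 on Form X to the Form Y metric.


slope = SD_Y / SD_X = 7.16 / 8.53 ~ 0.8394
intercept = mean_Y - slope * mean_X = 53.82 - (7.16 / 8.53) * 42.19 ~ 18.4061
Y = slope * X + intercept. To avoid rounding drift from the rounded slope/intercept, evaluate the equivalent form Y = mean_Y + SD_Y * (X - mean_X) / SD_X at full precision:
Y = 53.82 + 7.16 * (77 - 42.19) / 8.53
Y = 53.82 + 7.16 * 34.81 / 8.53
Y = 53.82 + 249.2396 / 8.53
Y = 53.82 + 29.2192
Y = 83.0392

83.0392


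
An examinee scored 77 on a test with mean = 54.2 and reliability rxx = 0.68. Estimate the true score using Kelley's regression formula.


T_est = rxx * X + (1 - rxx) * mean
T_est = 0.68 * 77 + 0.32 * 54.2
T_est = 52.36 + 17.344
T_est = 69.704

69.704


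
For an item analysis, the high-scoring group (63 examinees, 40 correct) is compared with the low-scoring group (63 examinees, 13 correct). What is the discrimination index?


p_upper = 40/63 = 0.6349
p_lower = 13/63 = 0.2063
D = 0.6349 - 0.2063 = 0.4286

0.4286


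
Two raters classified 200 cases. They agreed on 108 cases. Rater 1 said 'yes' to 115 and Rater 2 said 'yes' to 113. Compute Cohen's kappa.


P_o = 108/200 = 0.54
P_e = (115*113 + 85*87) / 40000 = 0.50975
kappa = (P_o - P_e) / (1 - P_e)
kappa = (0.54 - 0.50975) / (1 - 0.50975)
kappa = 0.0617

0.0617


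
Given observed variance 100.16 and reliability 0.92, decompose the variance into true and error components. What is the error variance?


var_true = rxx * var_obs = 0.92 * 100.16 = 92.1472
var_error = var_obs - var_true
var_error = 100.16 - 92.1472
var_error = 8.0128

8.0128


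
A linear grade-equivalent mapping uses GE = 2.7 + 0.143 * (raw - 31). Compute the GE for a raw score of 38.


raw - median = 38 - 31 = 7
slope * diff = 0.143 * 7 = 1.001
GE = 2.7 + 1.001
GE = 3.701

3.701


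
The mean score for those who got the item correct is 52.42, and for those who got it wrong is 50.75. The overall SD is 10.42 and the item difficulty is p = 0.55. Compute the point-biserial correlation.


q = 1 - p = 0.45
rpb = ((M1 - M0) / SD) * sqrt(p * q)
rpb = ((52.42 - 50.75) / 10.42) * sqrt(0.55 * 0.45)
rpb = 0.0797

0.0797


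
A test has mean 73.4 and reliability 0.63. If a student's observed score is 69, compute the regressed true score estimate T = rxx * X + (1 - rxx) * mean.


T_est = rxx * X + (1 - rxx) * mean
T_est = 0.63 * 69 + 0.37 * 73.4
T_est = 43.47 + 27.158
T_est = 70.628

70.628


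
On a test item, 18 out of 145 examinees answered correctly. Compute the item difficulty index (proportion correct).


Item difficulty p = number correct / total examinees
p = 18 / 145
p = 0.1241

0.1241


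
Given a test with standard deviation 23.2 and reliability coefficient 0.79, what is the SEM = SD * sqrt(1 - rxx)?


SEM = SD * sqrt(1 - rxx)
SEM = 23.2 * sqrt(1 - 0.79)
SEM = 23.2 * sqrt(0.21) = 23.2 * 0.458258
SEM = 10.6316

10.6316


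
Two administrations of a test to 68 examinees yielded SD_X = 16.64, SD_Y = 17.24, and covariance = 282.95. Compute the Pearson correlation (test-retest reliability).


r = cov(X,Y) / (SD_X * SD_Y)
r = 282.95 / (16.64 * 17.24)
r = 282.95 / 286.8736
r = 0.9863

0.9863


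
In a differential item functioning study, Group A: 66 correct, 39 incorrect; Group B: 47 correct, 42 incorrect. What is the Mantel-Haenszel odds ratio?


Odds_A = 66/39 = 1.6923
Odds_B = 47/42 = 1.119
OR = Odds_A / Odds_B = 1.6923 / 1.119
Exactly, OR = (66 * 42) / (39 * 47) = 2772 / 1833
OR = 1.5123

1.5123


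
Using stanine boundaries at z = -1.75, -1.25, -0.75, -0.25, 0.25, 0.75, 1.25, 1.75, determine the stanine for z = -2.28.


Stanine boundaries: [-1.75, -1.25, -0.75, -0.25, 0.25, 0.75, 1.25, 1.75]
z = -2.28
Check each boundary:
  z < -1.75
  z < -1.25
  z < -0.75
  z < -0.25
  z < 0.25
  z < 0.75
  z < 1.25
  z < 1.75
Highest qualifying boundary gives stanine = 1

1


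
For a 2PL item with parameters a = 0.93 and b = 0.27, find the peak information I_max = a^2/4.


For 2PL, max info at theta = b = 0.27
I_max = a^2 / 4 = 0.93^2 / 4
= 0.8649 / 4
I_max = 0.2162

0.2162


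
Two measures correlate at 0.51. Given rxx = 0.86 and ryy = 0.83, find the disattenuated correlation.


r_corrected = rxy / sqrt(rxx * ryy)
= 0.51 / sqrt(0.86 * 0.83)
= 0.51 / sqrt(0.7138)
= 0.51 / 0.844867
r_corrected = 0.6036

0.6036


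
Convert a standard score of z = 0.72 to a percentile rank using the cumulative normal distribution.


CDF(z) = 0.5 * (1 + erf(z/sqrt(2)))
erf(0.5091) = 0.5285
CDF = 0.7642
Percentile rank = 0.7642 * 100 = 76.42

76.42


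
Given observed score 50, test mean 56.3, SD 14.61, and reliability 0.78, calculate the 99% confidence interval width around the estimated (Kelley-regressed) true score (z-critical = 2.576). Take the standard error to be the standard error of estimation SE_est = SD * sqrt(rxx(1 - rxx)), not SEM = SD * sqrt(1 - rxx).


True score estimate = 0.78*50 + 0.22*56.3 = 51.386
SE_est = SD * sqrt(rxx * (1 - rxx)) = 14.61 * sqrt(0.78 * 0.22) = 14.61 * sqrt(0.1716) = 6.052138
CI = T_est +/- z * SE_est, so width = 2 * z * SE_est = 2 * 2.576 * 6.052138
Width = 31.1806

31.1806


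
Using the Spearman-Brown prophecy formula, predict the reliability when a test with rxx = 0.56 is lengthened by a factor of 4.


r_new = (n * rxx) / (1 + (n-1) * rxx)
r_new = (4 * 0.56) / (1 + 3 * 0.56)
r_new = 2.24 / 2.68
r_new = 0.8358

0.8358


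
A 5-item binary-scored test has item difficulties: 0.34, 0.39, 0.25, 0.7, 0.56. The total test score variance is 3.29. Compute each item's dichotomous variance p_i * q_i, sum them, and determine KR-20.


For each item, compute p_i * q_i:
  Item 1: 0.34 * 0.66 = 0.2244
  Item 2: 0.39 * 0.61 = 0.2379
  Item 3: 0.25 * 0.75 = 0.1875
  Item 4: 0.7 * 0.3 = 0.21
  Item 5: 0.56 * 0.44 = 0.2464
Sum(p_i * q_i) = 0.2244 + 0.2379 + 0.1875 + 0.21 + 0.2464 = 1.1062
KR-20 = (k/(k-1)) * (1 - Sum(p_i*q_i) / Var_total)
= (5/4) * (1 - 1.1062/3.29)
= 1.25 * 0.6638
KR-20 = 0.8297

0.8297


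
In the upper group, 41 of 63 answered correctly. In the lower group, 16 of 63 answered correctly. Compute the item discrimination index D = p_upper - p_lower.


p_upper = 41/63 = 0.6508
p_lower = 16/63 = 0.254
D = 0.6508 - 0.254 = 0.3968

0.3968


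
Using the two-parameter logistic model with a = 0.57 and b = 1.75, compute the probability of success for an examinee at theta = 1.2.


a*(theta - b) = 0.57 * (1.2 - 1.75) = -0.3135
exp(--0.3135) = 1.3682
P = 1 / (1 + 1.3682)
P = 0.4223

0.4223


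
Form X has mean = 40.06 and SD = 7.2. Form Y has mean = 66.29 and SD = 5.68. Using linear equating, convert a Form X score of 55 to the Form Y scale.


slope = SD_Y / SD_X = 5.68 / 7.2 ~ 0.7889
intercept = mean_Y - slope * mean_X = 66.29 - (5.68 / 7.2) * 40.06 ~ 34.6871
Y = slope * X + intercept. To avoid rounding drift from the rounded slope/intercept, evaluate the equivalent form Y = mean_Y + SD_Y * (X - mean_X) / SD_X at full precision:
Y = 66.29 + 5.68 * (55 - 40.06) / 7.2
Y = 66.29 + 5.68 * 14.94 / 7.2
Y = 66.29 + 84.8592 / 7.2
Y = 66.29 + 11.786
Y = 78.076

78.076


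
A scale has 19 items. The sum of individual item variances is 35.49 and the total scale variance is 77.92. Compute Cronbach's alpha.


alpha = (k/(k-1)) * (1 - sum(si^2)/s_total^2)
= (19/18) * (1 - 35.49/77.92)
alpha = 0.5748

0.5748


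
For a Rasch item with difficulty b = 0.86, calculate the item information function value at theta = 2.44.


P = 1/(1+exp(-(2.44-0.86))) = 0.8292
I = P*(1-P) = 0.8292 * 0.1708
I = 0.1416

0.1416


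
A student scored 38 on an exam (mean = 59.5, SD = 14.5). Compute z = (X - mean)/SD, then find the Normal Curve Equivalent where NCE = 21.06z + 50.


z = (X - mean) / SD = (38 - 59.5) / 14.5
z = -21.5 / 14.5
z = -1.4828
NCE = NCE = 21.06z + 50
Carry z at full precision (z = -21.5 / 14.5) into the conversion:
NCE = 21.06 * (-21.5 / 14.5) + 50 = -452.79 / 14.5 + 50
NCE = -31.2269 + 50
NCE = 18.7731

18.7731


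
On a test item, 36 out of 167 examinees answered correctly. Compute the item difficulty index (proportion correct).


Item difficulty p = number correct / total examinees
p = 36 / 167
p = 0.2156

0.2156


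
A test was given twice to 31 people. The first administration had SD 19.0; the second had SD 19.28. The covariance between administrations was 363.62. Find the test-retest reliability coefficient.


r = cov(X,Y) / (SD_X * SD_Y)
r = 363.62 / (19.0 * 19.28)
r = 363.62 / 366.32
r = 0.9926

0.9926


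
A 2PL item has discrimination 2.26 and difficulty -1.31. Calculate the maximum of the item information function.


For 2PL, max info at theta = b = -1.31
I_max = a^2 / 4 = 2.26^2 / 4
= 5.1076 / 4
I_max = 1.2769

1.2769


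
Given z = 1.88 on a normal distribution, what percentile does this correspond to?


CDF(z) = 0.5 * (1 + erf(z/sqrt(2)))
erf(1.3294) = 0.9399
CDF = 0.9699
Percentile rank = 0.9699 * 100 = 96.99

96.99


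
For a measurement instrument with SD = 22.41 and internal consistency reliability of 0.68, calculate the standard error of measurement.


SEM = SD * sqrt(1 - rxx)
SEM = 22.41 * sqrt(1 - 0.68)
SEM = 22.41 * sqrt(0.32) = 22.41 * 0.565685
SEM = 12.677

12.677


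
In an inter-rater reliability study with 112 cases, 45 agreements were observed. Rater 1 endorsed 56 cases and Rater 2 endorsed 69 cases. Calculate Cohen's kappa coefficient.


P_o = 45/112 = 0.401786
P_e = (56*69 + 56*43) / 12544 = 0.5
kappa = (P_o - P_e) / (1 - P_e)
kappa = (0.401786 - 0.5) / (1 - 0.5)
kappa = -0.1964

-0.1964


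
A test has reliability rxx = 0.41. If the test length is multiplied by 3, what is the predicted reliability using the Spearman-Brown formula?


r_new = (n * rxx) / (1 + (n-1) * rxx)
r_new = (3 * 0.41) / (1 + 2 * 0.41)
r_new = 1.23 / 1.82
r_new = 0.6758

0.6758


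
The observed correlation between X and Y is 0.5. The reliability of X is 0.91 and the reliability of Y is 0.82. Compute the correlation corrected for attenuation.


r_corrected = rxy / sqrt(rxx * ryy)
= 0.5 / sqrt(0.91 * 0.82)
= 0.5 / sqrt(0.7462)
= 0.5 / 0.863829
r_corrected = 0.5788

0.5788


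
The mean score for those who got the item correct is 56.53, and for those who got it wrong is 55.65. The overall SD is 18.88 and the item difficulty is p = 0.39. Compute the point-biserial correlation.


q = 1 - p = 0.61
rpb = ((M1 - M0) / SD) * sqrt(p * q)
rpb = ((56.53 - 55.65) / 18.88) * sqrt(0.39 * 0.61)
rpb = 0.0227

0.0227


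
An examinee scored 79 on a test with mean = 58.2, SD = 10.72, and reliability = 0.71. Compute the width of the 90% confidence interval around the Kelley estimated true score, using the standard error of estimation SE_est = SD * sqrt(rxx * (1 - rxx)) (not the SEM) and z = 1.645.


True score estimate = 0.71*79 + 0.29*58.2 = 72.968
SE_est = SD * sqrt(rxx * (1 - rxx)) = 10.72 * sqrt(0.71 * 0.29) = 10.72 * sqrt(0.2059) = 4.864329
CI = T_est +/- z * SE_est, so width = 2 * z * SE_est = 2 * 1.645 * 4.864329
Width = 16.0036

16.0036


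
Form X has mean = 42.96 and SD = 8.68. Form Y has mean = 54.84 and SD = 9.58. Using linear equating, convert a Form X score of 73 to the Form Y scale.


slope = SD_Y / SD_X = 9.58 / 8.68 ~ 1.1037
intercept = mean_Y - slope * mean_X = 54.84 - (9.58 / 8.68) * 42.96 ~ 7.4256
Y = slope * X + intercept. To avoid rounding drift from the rounded slope/intercept, evaluate the equivalent form Y = mean_Y + SD_Y * (X - mean_X) / SD_X at full precision:
Y = 54.84 + 9.58 * (73 - 42.96) / 8.68
Y = 54.84 + 9.58 * 30.04 / 8.68
Y = 54.84 + 287.7832 / 8.68
Y = 54.84 + 33.1547
Y = 87.9947

87.9947


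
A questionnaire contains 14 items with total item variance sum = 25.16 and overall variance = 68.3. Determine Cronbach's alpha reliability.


alpha = (k/(k-1)) * (1 - sum(si^2)/s_total^2)
= (14/13) * (1 - 25.16/68.3)
alpha = 0.6802

0.6802


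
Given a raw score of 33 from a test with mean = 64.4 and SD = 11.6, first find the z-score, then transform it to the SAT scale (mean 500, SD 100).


z = (X - mean) / SD = (33 - 64.4) / 11.6
z = -31.4 / 11.6
z = -2.7069
SAT-scale = SAT = 500 + 100z
Carry z at full precision (z = -31.4 / 11.6) into the conversion:
SAT-scale = 500 + 100 * (-31.4 / 11.6) = 500 + -3140 / 11.6
SAT-scale = 500 + -270.6897
SAT-scale = 229.3103

229.3103


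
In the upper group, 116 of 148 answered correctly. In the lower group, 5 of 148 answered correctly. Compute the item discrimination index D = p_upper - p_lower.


p_upper = 116/148 = 0.7838
p_lower = 5/148 = 0.0338
D = 0.7838 - 0.0338 = 0.75

0.75


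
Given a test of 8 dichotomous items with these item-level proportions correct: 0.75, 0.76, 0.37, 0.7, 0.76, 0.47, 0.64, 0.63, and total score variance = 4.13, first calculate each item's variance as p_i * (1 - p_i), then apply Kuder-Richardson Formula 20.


For each item, compute p_i * q_i:
  Item 1: 0.75 * 0.25 = 0.1875
  Item 2: 0.76 * 0.24 = 0.1824
  Item 3: 0.37 * 0.63 = 0.2331
  Item 4: 0.7 * 0.3 = 0.21
  Item 5: 0.76 * 0.24 = 0.1824
  Item 6: 0.47 * 0.53 = 0.2491
  Item 7: 0.64 * 0.36 = 0.2304
  Item 8: 0.63 * 0.37 = 0.2331
Sum(p_i * q_i) = 0.1875 + 0.1824 + 0.2331 + 0.21 + 0.1824 + 0.2491 + 0.2304 + 0.2331 = 1.708
KR-20 = (k/(k-1)) * (1 - Sum(p_i*q_i) / Var_total)
= (8/7) * (1 - 1.708/4.13)
= 1.1429 * 0.5864
KR-20 = 0.6702

0.6702


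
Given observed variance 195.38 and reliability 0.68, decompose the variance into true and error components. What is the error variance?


var_true = rxx * var_obs = 0.68 * 195.38 = 132.8584
var_error = var_obs - var_true
var_error = 195.38 - 132.8584
var_error = 62.5216

62.5216


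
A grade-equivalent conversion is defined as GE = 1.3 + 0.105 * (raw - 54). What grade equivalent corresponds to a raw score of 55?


raw - median = 55 - 54 = 1
slope * diff = 0.105 * 1 = 0.105
GE = 1.3 + 0.105
GE = 1.405

1.405


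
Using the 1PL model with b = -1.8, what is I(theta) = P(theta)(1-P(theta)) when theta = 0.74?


P = 1/(1+exp(-(0.74--1.8))) = 0.9269
I = P*(1-P) = 0.9269 * 0.0731
I = 0.0678

0.0678


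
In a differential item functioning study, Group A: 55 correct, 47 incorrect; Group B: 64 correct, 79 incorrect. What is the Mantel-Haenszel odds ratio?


Odds_A = 55/47 = 1.1702
Odds_B = 64/79 = 0.8101
OR = Odds_A / Odds_B = 1.1702 / 0.8101
Exactly, OR = (55 * 79) / (47 * 64) = 4345 / 3008
OR = 1.4445

1.4445


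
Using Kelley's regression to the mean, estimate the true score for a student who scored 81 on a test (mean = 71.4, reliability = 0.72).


T_est = rxx * X + (1 - rxx) * mean
T_est = 0.72 * 81 + 0.28 * 71.4
T_est = 58.32 + 19.992
T_est = 78.312

78.312


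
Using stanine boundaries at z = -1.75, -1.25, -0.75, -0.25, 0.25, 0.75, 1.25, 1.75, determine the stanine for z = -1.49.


Stanine boundaries: [-1.75, -1.25, -0.75, -0.25, 0.25, 0.75, 1.25, 1.75]
z = -1.49
Check each boundary:
  z >= -1.75 -> could be stanine 2
  z < -1.25
  z < -0.75
  z < -0.25
  z < 0.25
  z < 0.75
  z < 1.25
  z < 1.75
Highest qualifying boundary gives stanine = 2

2


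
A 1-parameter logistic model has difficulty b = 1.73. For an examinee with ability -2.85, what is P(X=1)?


theta - b = -2.85 - 1.73 = -4.58
exp(-(theta - b)) = exp(4.58) = 97.5144
P = 1 / (1 + 97.5144)
P = 0.0102

0.0102


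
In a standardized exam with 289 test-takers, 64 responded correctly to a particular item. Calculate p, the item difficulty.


Item difficulty p = number correct / total examinees
p = 64 / 289
p = 0.2215

0.2215


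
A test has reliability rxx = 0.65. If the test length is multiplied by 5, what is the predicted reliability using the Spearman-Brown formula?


r_new = (n * rxx) / (1 + (n-1) * rxx)
r_new = (5 * 0.65) / (1 + 4 * 0.65)
r_new = 3.25 / 3.6
r_new = 0.9028

0.9028


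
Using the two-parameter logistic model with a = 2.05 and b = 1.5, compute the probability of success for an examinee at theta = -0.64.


a*(theta - b) = 2.05 * (-0.64 - 1.5) = -4.387
exp(--4.387) = 80.3989
P = 1 / (1 + 80.3989)
P = 0.0123

0.0123


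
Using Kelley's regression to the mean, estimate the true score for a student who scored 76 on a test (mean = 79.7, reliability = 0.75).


T_est = rxx * X + (1 - rxx) * mean
T_est = 0.75 * 76 + 0.25 * 79.7
T_est = 57.0 + 19.925
T_est = 76.925

76.925


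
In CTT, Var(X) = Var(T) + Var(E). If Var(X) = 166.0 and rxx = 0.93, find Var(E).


var_true = rxx * var_obs = 0.93 * 166.0 = 154.38
var_error = var_obs - var_true
var_error = 166.0 - 154.38
var_error = 11.62

11.62


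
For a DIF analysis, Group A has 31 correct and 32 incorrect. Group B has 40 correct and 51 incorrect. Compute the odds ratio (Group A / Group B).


Odds_A = 31/32 = 0.9688
Odds_B = 40/51 = 0.7843
OR = Odds_A / Odds_B = 0.9688 / 0.7843
Exactly, OR = (31 * 51) / (32 * 40) = 1581 / 1280
OR = 1.2352

1.2352


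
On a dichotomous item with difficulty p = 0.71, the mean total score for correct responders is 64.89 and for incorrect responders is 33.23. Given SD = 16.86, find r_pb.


q = 1 - p = 0.29
rpb = ((M1 - M0) / SD) * sqrt(p * q)
rpb = ((64.89 - 33.23) / 16.86) * sqrt(0.71 * 0.29)
rpb = 0.8521

0.8521


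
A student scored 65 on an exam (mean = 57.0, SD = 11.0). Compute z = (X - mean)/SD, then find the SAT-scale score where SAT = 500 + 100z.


z = (X - mean) / SD = (65 - 57.0) / 11.0
z = 8.0 / 11.0
z = 0.7273
SAT-scale = SAT = 500 + 100z
Carry z at full precision (z = 8.0 / 11.0) into the conversion:
SAT-scale = 500 + 100 * (8.0 / 11.0) = 500 + 800 / 11.0
SAT-scale = 500 + 72.7273
SAT-scale = 572.7273

572.7273


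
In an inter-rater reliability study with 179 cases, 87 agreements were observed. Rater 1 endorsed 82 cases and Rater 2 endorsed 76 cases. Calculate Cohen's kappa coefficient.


P_o = 87/179 = 0.486034
P_e = (82*76 + 97*103) / 32041 = 0.50632
kappa = (P_o - P_e) / (1 - P_e)
kappa = (0.486034 - 0.50632) / (1 - 0.50632)
kappa = -0.0411

-0.0411


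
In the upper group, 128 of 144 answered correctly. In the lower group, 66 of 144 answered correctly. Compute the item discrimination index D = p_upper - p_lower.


p_upper = 128/144 = 0.8889
p_lower = 66/144 = 0.4583
D = 0.8889 - 0.4583 = 0.4306

0.4306


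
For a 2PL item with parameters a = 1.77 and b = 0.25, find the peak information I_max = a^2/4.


For 2PL, max info at theta = b = 0.25
I_max = a^2 / 4 = 1.77^2 / 4
= 3.1329 / 4
I_max = 0.7832

0.7832


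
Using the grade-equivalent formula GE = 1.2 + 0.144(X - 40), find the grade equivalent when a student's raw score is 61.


raw - median = 61 - 40 = 21
slope * diff = 0.144 * 21 = 3.024
GE = 1.2 + 3.024
GE = 4.224

4.224


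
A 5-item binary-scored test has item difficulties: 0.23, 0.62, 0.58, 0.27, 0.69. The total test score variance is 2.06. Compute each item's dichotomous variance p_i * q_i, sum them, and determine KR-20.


For each item, compute p_i * q_i:
  Item 1: 0.23 * 0.77 = 0.1771
  Item 2: 0.62 * 0.38 = 0.2356
  Item 3: 0.58 * 0.42 = 0.2436
  Item 4: 0.27 * 0.73 = 0.1971
  Item 5: 0.69 * 0.31 = 0.2139
Sum(p_i * q_i) = 0.1771 + 0.2356 + 0.2436 + 0.1971 + 0.2139 = 1.0673
KR-20 = (k/(k-1)) * (1 - Sum(p_i*q_i) / Var_total)
= (5/4) * (1 - 1.0673/2.06)
= 1.25 * 0.4819
KR-20 = 0.6024

0.6024


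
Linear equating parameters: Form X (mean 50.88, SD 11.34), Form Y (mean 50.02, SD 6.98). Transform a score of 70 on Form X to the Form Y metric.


slope = SD_Y / SD_X = 6.98 / 11.34 ~ 0.6155
intercept = mean_Y - slope * mean_X = 50.02 - (6.98 / 11.34) * 50.88 ~ 18.7023
Y = slope * X + intercept. To avoid rounding drift from the rounded slope/intercept, evaluate the equivalent form Y = mean_Y + SD_Y * (X - mean_X) / SD_X at full precision:
Y = 50.02 + 6.98 * (70 - 50.88) / 11.34
Y = 50.02 + 6.98 * 19.12 / 11.34
Y = 50.02 + 133.4576 / 11.34
Y = 50.02 + 11.7687
Y = 61.7887

61.7887


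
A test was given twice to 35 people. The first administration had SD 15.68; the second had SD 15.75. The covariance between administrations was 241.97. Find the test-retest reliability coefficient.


r = cov(X,Y) / (SD_X * SD_Y)
r = 241.97 / (15.68 * 15.75)
r = 241.97 / 246.96
r = 0.9798

0.9798


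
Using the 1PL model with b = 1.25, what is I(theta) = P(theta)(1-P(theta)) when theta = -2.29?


P = 1/(1+exp(-(-2.29-1.25))) = 0.0282
I = P*(1-P) = 0.0282 * 0.9718
I = 0.0274

0.0274


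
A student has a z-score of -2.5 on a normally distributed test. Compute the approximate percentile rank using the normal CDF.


CDF(z) = 0.5 * (1 + erf(z/sqrt(2)))
erf(-1.7678) = -0.9876
CDF = 0.0062
Percentile rank = 0.0062 * 100 = 0.62

0.62


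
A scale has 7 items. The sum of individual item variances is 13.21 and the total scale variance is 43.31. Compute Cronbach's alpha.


alpha = (k/(k-1)) * (1 - sum(si^2)/s_total^2)
= (7/6) * (1 - 13.21/43.31)
alpha = 0.8108

0.8108


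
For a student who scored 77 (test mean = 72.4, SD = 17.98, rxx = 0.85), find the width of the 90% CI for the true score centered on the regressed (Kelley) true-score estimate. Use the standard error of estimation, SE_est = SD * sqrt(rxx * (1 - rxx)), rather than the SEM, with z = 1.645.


True score estimate = 0.85*77 + 0.15*72.4 = 76.31
SE_est = SD * sqrt(rxx * (1 - rxx)) = 17.98 * sqrt(0.85 * 0.15) = 17.98 * sqrt(0.1275) = 6.420144
CI = T_est +/- z * SE_est, so width = 2 * z * SE_est = 2 * 1.645 * 6.420144
Width = 21.1223

21.1223


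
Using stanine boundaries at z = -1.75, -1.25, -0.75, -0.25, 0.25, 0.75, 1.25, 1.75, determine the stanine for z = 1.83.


Stanine boundaries: [-1.75, -1.25, -0.75, -0.25, 0.25, 0.75, 1.25, 1.75]
z = 1.83
Check each boundary:
  z >= -1.75 -> could be stanine 2
  z >= -1.25 -> could be stanine 3
  z >= -0.75 -> could be stanine 4
  z >= -0.25 -> could be stanine 5
  z >= 0.25 -> could be stanine 6
  z >= 0.75 -> could be stanine 7
  z >= 1.25 -> could be stanine 8
  z >= 1.75 -> could be stanine 9
Highest qualifying boundary gives stanine = 9

9


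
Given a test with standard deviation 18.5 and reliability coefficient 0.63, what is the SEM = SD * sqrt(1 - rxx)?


SEM = SD * sqrt(1 - rxx)
SEM = 18.5 * sqrt(1 - 0.63)
SEM = 18.5 * sqrt(0.37) = 18.5 * 0.608276
SEM = 11.2531

11.2531


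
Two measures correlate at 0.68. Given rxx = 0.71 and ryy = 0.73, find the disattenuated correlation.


r_corrected = rxy / sqrt(rxx * ryy)
= 0.68 / sqrt(0.71 * 0.73)
= 0.68 / sqrt(0.5183)
= 0.68 / 0.719931
r_corrected = 0.9445

0.9445


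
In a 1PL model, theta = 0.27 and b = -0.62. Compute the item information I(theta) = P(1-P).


P = 1/(1+exp(-(0.27--0.62))) = 0.7089
I = P*(1-P) = 0.7089 * 0.2911
I = 0.2064

0.2064


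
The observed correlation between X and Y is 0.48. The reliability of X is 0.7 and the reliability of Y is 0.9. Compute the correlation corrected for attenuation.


r_corrected = rxy / sqrt(rxx * ryy)
= 0.48 / sqrt(0.7 * 0.9)
= 0.48 / sqrt(0.63)
= 0.48 / 0.793725
r_corrected = 0.6047

0.6047


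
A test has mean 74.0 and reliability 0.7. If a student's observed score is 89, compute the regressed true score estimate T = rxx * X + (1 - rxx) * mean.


T_est = rxx * X + (1 - rxx) * mean
T_est = 0.7 * 89 + 0.3 * 74.0
T_est = 62.3 + 22.2
T_est = 84.5

84.5


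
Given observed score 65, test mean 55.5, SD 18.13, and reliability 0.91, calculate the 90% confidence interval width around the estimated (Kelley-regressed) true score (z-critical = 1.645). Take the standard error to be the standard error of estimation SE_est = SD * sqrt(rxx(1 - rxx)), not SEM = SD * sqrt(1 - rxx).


True score estimate = 0.91*65 + 0.09*55.5 = 64.145
SE_est = SD * sqrt(rxx * (1 - rxx)) = 18.13 * sqrt(0.91 * 0.09) = 18.13 * sqrt(0.0819) = 5.188475
CI = T_est +/- z * SE_est, so width = 2 * z * SE_est = 2 * 1.645 * 5.188475
Width = 17.0701

17.0701


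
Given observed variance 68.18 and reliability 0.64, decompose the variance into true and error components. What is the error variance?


var_true = rxx * var_obs = 0.64 * 68.18 = 43.6352
var_error = var_obs - var_true
var_error = 68.18 - 43.6352
var_error = 24.5448

24.5448


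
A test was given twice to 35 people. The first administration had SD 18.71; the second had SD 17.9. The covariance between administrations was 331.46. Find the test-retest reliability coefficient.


r = cov(X,Y) / (SD_X * SD_Y)
r = 331.46 / (18.71 * 17.9)
r = 331.46 / 334.909
r = 0.9897

0.9897


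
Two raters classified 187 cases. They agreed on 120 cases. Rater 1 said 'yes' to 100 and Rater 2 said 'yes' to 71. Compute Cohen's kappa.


P_o = 120/187 = 0.641711
P_e = (100*71 + 87*116) / 34969 = 0.491635
kappa = (P_o - P_e) / (1 - P_e)
kappa = (0.641711 - 0.491635) / (1 - 0.491635)
kappa = 0.2952

0.2952


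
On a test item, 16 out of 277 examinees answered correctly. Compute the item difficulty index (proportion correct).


Item difficulty p = number correct / total examinees
p = 16 / 277
p = 0.0578

0.0578


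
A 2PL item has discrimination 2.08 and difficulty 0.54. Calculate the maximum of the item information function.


For 2PL, max info at theta = b = 0.54
I_max = a^2 / 4 = 2.08^2 / 4
= 4.3264 / 4
I_max = 1.0816

1.0816


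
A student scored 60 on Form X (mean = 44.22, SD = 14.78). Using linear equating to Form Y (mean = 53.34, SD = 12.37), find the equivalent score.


slope = SD_Y / SD_X = 12.37 / 14.78 ~ 0.8369
intercept = mean_Y - slope * mean_X = 53.34 - (12.37 / 14.78) * 44.22 ~ 16.3304
Y = slope * X + intercept. To avoid rounding drift from the rounded slope/intercept, evaluate the equivalent form Y = mean_Y + SD_Y * (X - mean_X) / SD_X at full precision:
Y = 53.34 + 12.37 * (60 - 44.22) / 14.78
Y = 53.34 + 12.37 * 15.78 / 14.78
Y = 53.34 + 195.1986 / 14.78
Y = 53.34 + 13.2069
Y = 66.5469

66.5469


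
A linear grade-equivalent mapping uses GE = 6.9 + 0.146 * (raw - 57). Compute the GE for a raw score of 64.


raw - median = 64 - 57 = 7
slope * diff = 0.146 * 7 = 1.022
GE = 6.9 + 1.022
GE = 7.922

7.922


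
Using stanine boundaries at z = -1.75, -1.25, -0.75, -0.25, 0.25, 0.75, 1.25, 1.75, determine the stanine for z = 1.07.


Stanine boundaries: [-1.75, -1.25, -0.75, -0.25, 0.25, 0.75, 1.25, 1.75]
z = 1.07
Check each boundary:
  z >= -1.75 -> could be stanine 2
  z >= -1.25 -> could be stanine 3
  z >= -0.75 -> could be stanine 4
  z >= -0.25 -> could be stanine 5
  z >= 0.25 -> could be stanine 6
  z >= 0.75 -> could be stanine 7
  z < 1.25
  z < 1.75
Highest qualifying boundary gives stanine = 7

7
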